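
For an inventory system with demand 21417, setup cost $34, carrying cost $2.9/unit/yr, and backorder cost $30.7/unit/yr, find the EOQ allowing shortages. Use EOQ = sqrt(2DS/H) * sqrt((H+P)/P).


Formula: EOQ* = sqrt(2DS/H) * sqrt((H+P)/P)
Base EOQ = sqrt(2*21417*34/2.9) = 708.65 units
Correction = sqrt((2.9+30.7)/30.7) = 1.04617
EOQ* = 708.65 * 1.04617 = 741.4 units

741.4 units


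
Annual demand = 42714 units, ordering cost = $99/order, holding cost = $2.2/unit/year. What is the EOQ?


Formula: EOQ = sqrt(2 * D * S / H)
Numerator: 2 * 42714 * 99 = 8457372
2DS/H = 8457372 / 2.2 = 3844260.0
EOQ = sqrt(3844260.0) = 1960.7 units

1960.7 units


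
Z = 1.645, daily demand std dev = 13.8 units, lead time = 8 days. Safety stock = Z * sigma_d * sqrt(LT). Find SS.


Formula: SS = z * sigma_d * sqrt(LT)
sqrt(LT) = sqrt(8) = 2.8284
SS = 1.645 * 13.8 * 2.8284
SS = 64.2 units

64.2 units


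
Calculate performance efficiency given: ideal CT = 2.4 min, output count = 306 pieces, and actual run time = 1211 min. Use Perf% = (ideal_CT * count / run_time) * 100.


Formula: Performance = (Ideal CT * Total Count) / Run Time * 100
Ideal output time = 2.4 * 306 = 734.4 min
Performance = 734.4 / 1211 * 100 = 60.6%

60.6%


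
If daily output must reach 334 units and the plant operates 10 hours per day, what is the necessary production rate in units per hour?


Formula: Production Rate = Daily Demand / Available Hours
Rate = 334 units/day / 10 hours/day
Rate = 33.4 units/hour

33.4 units/hour


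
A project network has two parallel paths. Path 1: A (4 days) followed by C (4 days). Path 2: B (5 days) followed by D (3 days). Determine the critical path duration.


Path 1 = 4 + 4 = 8 days
Path 2 = 5 + 3 = 8 days
Duration = max(8, 8) = 8 days

8 days


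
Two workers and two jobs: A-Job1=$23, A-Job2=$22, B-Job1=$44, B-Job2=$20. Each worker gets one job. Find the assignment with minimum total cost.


Option 1: A->1 + B->2 = $23 + $20 = $43
Option 2: A->2 + B->1 = $22 + $44 = $66
Min cost = min($43, $66) = $43

$43


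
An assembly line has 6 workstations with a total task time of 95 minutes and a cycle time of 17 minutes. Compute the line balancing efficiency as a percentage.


Formula: Efficiency = Sum of Task Times / (N_stations * CT) * 100
Total station capacity = 6 stations * 17 min = 102 min
Efficiency = 95 / 102 * 100 = 93.1%

93.1%


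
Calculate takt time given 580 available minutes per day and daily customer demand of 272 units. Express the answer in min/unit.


Formula: Takt Time = Available Production Time / Customer Demand
Takt = 580 min/day / 272 units/day
Takt = 2.13 min/unit

2.13 min/unit


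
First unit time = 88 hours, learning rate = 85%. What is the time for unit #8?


Formula: T_n = T_1 * (learning_rate)^(log2(n)) where learning_rate = rate/100
Doublings = log2(8) = 3
T_n = 88 * 0.85^3
T_n = 88 * 0.6141 = 54.0 hours

54.0 hours


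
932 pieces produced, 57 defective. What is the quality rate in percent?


Formula: Quality Rate = Good Pieces / Total Pieces * 100
Good pieces = 932 - 57 = 875
QR = 875 / 932 * 100 = 93.9%

93.9%


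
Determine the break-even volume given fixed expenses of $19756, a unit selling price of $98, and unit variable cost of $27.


Formula: BEQ = Fixed Costs / (Price - Variable Cost)
Contribution margin = $98 - $27 = $71/unit
BEQ = ceil($19756 / $71/unit) = ceil(278.25) = 279 units

279 units


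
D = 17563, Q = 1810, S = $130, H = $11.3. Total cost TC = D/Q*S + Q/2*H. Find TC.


TC = 17563/1810 * 130 + 1810/2 * 11.3

$11487.93


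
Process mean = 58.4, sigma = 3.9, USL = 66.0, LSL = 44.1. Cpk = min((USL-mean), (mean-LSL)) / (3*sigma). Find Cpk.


Cpu = (66.0 - 58.4) / (3 * 3.9) = 0.65
Cpl = (58.4 - 44.1) / (3 * 3.9) = 1.22
Cpk = min(0.65, 1.22) = 0.65

0.65


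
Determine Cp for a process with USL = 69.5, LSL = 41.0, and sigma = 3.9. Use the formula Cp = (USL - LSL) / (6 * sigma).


Cp = (69.5 - 41.0) / (6 * 3.9)

1.22


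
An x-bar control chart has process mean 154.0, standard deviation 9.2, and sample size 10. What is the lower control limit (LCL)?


LCL = 154.0 - 3 * 9.2 / sqrt(10)

145.27


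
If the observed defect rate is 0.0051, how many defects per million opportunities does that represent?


DPMO = defect_rate * 1000000 = 0.0051 * 1000000

5100


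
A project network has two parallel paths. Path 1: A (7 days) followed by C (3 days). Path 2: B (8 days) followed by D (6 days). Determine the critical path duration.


Path 1 = 7 + 3 = 10 days
Path 2 = 8 + 6 = 14 days
Duration = max(10, 14) = 14 days

14 days


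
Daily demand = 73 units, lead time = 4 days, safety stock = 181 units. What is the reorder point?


Formula: ROP = (Daily Demand * Lead Time) + Safety Stock
Demand during lead time = 73 * 4 = 292 units
ROP = 292 + 181 = 473 units

473 units


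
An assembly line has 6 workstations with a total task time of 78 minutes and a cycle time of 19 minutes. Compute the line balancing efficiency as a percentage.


Formula: Efficiency = Sum of Task Times / (N_stations * CT) * 100
Total station capacity = 6 stations * 19 min = 114 min
Efficiency = 78 / 114 * 100 = 68.4%

68.4%


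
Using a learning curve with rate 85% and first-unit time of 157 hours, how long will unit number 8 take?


Formula: T_n = T_1 * (learning_rate)^(log2(n)) where learning_rate = rate/100
Doublings = log2(8) = 3
T_n = 157 * 0.85^3
T_n = 157 * 0.6141 = 96.4 hours

96.4 hours


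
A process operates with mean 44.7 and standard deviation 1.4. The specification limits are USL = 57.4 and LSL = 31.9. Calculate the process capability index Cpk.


Cpu = (57.4 - 44.7) / (3 * 1.4) = 3.02
Cpl = (44.7 - 31.9) / (3 * 1.4) = 3.05
Cpk = min(3.02, 3.05) = 3.02

3.02


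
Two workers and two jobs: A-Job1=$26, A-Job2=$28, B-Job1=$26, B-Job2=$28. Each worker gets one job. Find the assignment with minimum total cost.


Option 1: A->1 + B->2 = $26 + $28 = $54
Option 2: A->2 + B->1 = $28 + $26 = $54
Min cost = min($54, $54) = $54

$54


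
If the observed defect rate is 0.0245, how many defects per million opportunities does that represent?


DPMO = defect_rate * 1000000 = 0.0245 * 1000000

24500


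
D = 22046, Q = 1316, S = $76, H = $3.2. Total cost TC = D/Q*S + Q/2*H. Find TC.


TC = 22046/1316 * 76 + 1316/2 * 3.2

$3378.77


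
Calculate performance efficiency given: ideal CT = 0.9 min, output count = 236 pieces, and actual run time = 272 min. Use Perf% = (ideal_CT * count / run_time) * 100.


Formula: Performance = (Ideal CT * Total Count) / Run Time * 100
Ideal output time = 0.9 * 236 = 212.4 min
Performance = 212.4 / 272 * 100 = 78.1%

78.1%


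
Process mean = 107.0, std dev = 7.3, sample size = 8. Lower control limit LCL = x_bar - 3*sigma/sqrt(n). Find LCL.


LCL = 107.0 - 3 * 7.3 / sqrt(8)

99.26


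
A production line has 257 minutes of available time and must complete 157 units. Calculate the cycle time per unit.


Formula: CT = Available Time / Number of Units
CT = 257 min / 157 units
CT = 1.64 min/unit

1.64 min/unit


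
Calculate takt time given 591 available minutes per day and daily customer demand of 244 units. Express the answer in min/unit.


Formula: Takt Time = Available Production Time / Customer Demand
Takt = 591 min/day / 244 units/day
Takt = 2.42 min/unit

2.42 min/unit


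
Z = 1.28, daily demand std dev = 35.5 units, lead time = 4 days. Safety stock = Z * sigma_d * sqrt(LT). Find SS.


Formula: SS = z * sigma_d * sqrt(LT)
sqrt(LT) = sqrt(4) = 2.0
SS = 1.28 * 35.5 * 2.0
SS = 90.9 units

90.9 units


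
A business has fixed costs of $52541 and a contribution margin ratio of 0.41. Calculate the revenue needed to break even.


Formula: BER = Fixed Costs / Contribution Margin Ratio
BER = $52541 / 0.41
BER = $128148.78 (to the nearest cent)

$128148.78


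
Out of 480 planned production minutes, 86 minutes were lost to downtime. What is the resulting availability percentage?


Formula: Availability = (Planned Time - Downtime) / Planned Time * 100
Uptime = 480 - 86 = 394 min
Availability = 394 / 480 * 100 = 82.1%

82.1%


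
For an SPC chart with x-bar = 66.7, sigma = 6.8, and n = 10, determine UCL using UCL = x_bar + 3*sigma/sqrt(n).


UCL = 66.7 + 3 * 6.8 / sqrt(10)

73.15


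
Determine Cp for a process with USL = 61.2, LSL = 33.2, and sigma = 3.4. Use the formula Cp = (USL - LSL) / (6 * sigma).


Cp = (61.2 - 33.2) / (6 * 3.4)

1.37


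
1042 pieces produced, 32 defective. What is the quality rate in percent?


Formula: Quality Rate = Good Pieces / Total Pieces * 100
Good pieces = 1042 - 32 = 1010
QR = 1010 / 1042 * 100 = 96.9%

96.9%


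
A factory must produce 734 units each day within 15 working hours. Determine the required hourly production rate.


Formula: Production Rate = Daily Demand / Available Hours
Rate = 734 units/day / 15 hours/day
Rate = 48.9 units/hour

48.9 units/hour


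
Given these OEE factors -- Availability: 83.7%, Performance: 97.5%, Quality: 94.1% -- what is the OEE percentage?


Formula: OEE = Availability * Performance * Quality / 10000
A * P = 83.7% * 97.5% / 100 = 81.61%
OEE = 81.61% * 94.1% / 100 = 76.8%

76.8%


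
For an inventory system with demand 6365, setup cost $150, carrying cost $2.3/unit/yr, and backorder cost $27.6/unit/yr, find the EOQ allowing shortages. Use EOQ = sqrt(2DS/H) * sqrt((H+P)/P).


Formula: EOQ* = sqrt(2DS/H) * sqrt((H+P)/P)
Base EOQ = sqrt(2*6365*150/2.3) = 911.16 units
Correction = sqrt((2.3+27.6)/27.6) = 1.04083
EOQ* = 911.16 * 1.04083 = 948.4 units

948.4 units


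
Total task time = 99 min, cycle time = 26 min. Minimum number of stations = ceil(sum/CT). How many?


Formula: N_min = ceil(Sum of Task Times / Cycle Time)
N_min = ceil(99 min / 26 min) = ceil(3.8077)
N_min = 4 stations

4


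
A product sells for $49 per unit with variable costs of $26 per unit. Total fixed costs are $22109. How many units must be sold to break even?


Formula: BEQ = Fixed Costs / (Price - Variable Cost)
Contribution margin = $49 - $26 = $23/unit
BEQ = ceil($22109 / $23/unit) = ceil(961.26) = 962 units

962 units


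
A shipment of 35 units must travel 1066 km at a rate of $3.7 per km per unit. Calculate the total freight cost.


TC = dist * cost * units = 1066 * 3.7 * 35 = $138047.00

$138047.00


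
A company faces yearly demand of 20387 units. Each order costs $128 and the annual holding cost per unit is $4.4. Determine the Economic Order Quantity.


Formula: EOQ = sqrt(2 * D * S / H)
Numerator: 2 * 20387 * 128 = 5219072
2DS/H = 5219072 / 4.4 = 1186152.7
EOQ = sqrt(1186152.7) = 1089.1 units

1089.1 units


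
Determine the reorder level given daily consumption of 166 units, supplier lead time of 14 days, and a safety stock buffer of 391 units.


Formula: ROP = (Daily Demand * Lead Time) + Safety Stock
Demand during lead time = 166 * 14 = 2324 units
ROP = 2324 + 391 = 2715 units

2715 units


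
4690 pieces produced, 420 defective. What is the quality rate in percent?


Formula: Quality Rate = Good Pieces / Total Pieces * 100
Good pieces = 4690 - 420 = 4270
QR = 4270 / 4690 * 100 = 91.0%

91.0%


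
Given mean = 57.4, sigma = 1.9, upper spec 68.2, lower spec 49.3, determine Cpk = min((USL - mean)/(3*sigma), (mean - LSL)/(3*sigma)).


Cpu = (68.2 - 57.4) / (3 * 1.9) = 1.89
Cpl = (57.4 - 49.3) / (3 * 1.9) = 1.42
Cpk = min(1.89, 1.42) = 1.42

1.42


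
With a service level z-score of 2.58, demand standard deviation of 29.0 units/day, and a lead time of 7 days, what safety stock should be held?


Formula: SS = z * sigma_d * sqrt(LT)
sqrt(LT) = sqrt(7) = 2.6458
SS = 2.58 * 29.0 * 2.6458
SS = 198.0 units

198.0 units


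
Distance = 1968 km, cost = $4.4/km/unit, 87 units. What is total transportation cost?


TC = dist * cost * units = 1968 * 4.4 * 87 = $753350.40

$753350.40


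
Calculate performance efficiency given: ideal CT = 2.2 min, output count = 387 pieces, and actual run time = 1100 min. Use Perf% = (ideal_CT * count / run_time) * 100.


Formula: Performance = (Ideal CT * Total Count) / Run Time * 100
Ideal output time = 2.2 * 387 = 851.4 min
Performance = 851.4 / 1100 * 100 = 77.4%

77.4%


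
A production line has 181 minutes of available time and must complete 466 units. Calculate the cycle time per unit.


Formula: CT = Available Time / Number of Units
CT = 181 min / 466 units
CT = 0.39 min/unit

0.39 min/unit


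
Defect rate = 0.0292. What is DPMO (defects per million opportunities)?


DPMO = defect_rate * 1000000 = 0.0292 * 1000000

29200


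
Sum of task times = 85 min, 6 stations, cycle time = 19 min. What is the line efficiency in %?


Formula: Efficiency = Sum of Task Times / (N_stations * CT) * 100
Total station capacity = 6 stations * 19 min = 114 min
Efficiency = 85 / 114 * 100 = 74.6%

74.6%


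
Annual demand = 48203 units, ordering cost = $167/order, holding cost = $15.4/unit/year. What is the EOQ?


Formula: EOQ = sqrt(2 * D * S / H)
Numerator: 2 * 48203 * 167 = 16099802
2DS/H = 16099802 / 15.4 = 1045441.7
EOQ = sqrt(1045441.7) = 1022.5 units

1022.5 units


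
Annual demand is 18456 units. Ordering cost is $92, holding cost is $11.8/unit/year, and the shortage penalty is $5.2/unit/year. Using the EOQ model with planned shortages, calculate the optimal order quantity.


Formula: EOQ* = sqrt(2DS/H) * sqrt((H+P)/P)
Base EOQ = sqrt(2*18456*92/11.8) = 536.46 units
Correction = sqrt((11.8+5.2)/5.2) = 1.8081
EOQ* = 536.46 * 1.8081 = 970.0 units

970.0 units


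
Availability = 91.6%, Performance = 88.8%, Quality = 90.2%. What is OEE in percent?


Formula: OEE = Availability * Performance * Quality / 10000
A * P = 91.6% * 88.8% / 100 = 81.34%
OEE = 81.34% * 90.2% / 100 = 73.4%

73.4%


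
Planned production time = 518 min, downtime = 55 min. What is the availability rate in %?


Formula: Availability = (Planned Time - Downtime) / Planned Time * 100
Uptime = 518 - 55 = 463 min
Availability = 463 / 518 * 100 = 89.4%

89.4%


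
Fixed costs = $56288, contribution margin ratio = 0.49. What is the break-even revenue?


Formula: BER = Fixed Costs / Contribution Margin Ratio
BER = $56288 / 0.49
BER = $114873.47 (to the nearest cent)

$114873.47


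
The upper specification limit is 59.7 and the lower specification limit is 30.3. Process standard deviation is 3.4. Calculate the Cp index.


Cp = (59.7 - 30.3) / (6 * 3.4)

1.44


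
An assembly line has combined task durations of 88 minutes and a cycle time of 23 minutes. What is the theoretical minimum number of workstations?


Formula: N_min = ceil(Sum of Task Times / Cycle Time)
N_min = ceil(88 min / 23 min) = ceil(3.8261)
N_min = 4 stations

4


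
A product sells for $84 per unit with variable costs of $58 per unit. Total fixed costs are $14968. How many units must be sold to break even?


Formula: BEQ = Fixed Costs / (Price - Variable Cost)
Contribution margin = $84 - $58 = $26/unit
BEQ = ceil($14968 / $26/unit) = ceil(575.69) = 576 units

576 units


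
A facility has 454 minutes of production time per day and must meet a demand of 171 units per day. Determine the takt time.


Formula: Takt Time = Available Production Time / Customer Demand
Takt = 454 min/day / 171 units/day
Takt = 2.65 min/unit

2.65 min/unit


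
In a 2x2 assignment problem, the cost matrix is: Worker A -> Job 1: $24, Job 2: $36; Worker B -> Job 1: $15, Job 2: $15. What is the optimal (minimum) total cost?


Option 1: A->1 + B->2 = $24 + $15 = $39
Option 2: A->2 + B->1 = $36 + $15 = $51
Min cost = min($39, $51) = $39

$39


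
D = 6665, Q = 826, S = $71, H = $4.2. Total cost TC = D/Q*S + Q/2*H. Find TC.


TC = 6665/826 * 71 + 826/2 * 4.2

$2307.50


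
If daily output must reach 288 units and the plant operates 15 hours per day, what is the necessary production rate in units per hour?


Formula: Production Rate = Daily Demand / Available Hours
Rate = 288 units/day / 15 hours/day
Rate = 19.2 units/hour

19.2 units/hour


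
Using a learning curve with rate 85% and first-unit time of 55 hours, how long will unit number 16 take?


Formula: T_n = T_1 * (learning_rate)^(log2(n)) where learning_rate = rate/100
Doublings = log2(16) = 4
T_n = 55 * 0.85^4
T_n = 55 * 0.522 = 28.7 hours

28.7 hours


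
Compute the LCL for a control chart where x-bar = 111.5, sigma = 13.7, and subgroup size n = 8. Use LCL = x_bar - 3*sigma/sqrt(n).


LCL = 111.5 - 3 * 13.7 / sqrt(8)

96.97


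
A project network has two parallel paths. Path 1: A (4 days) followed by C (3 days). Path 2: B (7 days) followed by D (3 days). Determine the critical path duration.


Path 1 = 4 + 3 = 7 days
Path 2 = 7 + 3 = 10 days
Duration = max(7, 10) = 10 days

10 days


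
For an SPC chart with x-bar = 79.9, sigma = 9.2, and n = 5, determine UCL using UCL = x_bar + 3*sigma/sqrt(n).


UCL = 79.9 + 3 * 9.2 / sqrt(5)

92.24


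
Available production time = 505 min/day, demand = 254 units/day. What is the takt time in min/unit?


Formula: Takt Time = Available Production Time / Customer Demand
Takt = 505 min/day / 254 units/day
Takt = 1.99 min/unit

1.99 min/unit


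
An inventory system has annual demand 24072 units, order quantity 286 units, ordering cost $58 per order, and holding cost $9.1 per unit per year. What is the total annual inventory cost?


TC = 24072/286 * 58 + 286/2 * 9.1

$6183.03


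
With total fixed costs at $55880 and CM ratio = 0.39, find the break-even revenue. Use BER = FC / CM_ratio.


Formula: BER = Fixed Costs / Contribution Margin Ratio
BER = $55880 / 0.39
BER = $143282.05 (to the nearest cent)

$143282.05


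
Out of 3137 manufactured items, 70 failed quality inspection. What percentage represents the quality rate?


Formula: Quality Rate = Good Pieces / Total Pieces * 100
Good pieces = 3137 - 70 = 3067
QR = 3067 / 3137 * 100 = 97.8%

97.8%


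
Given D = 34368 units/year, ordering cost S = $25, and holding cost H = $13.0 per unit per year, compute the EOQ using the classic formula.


Formula: EOQ = sqrt(2 * D * S / H)
Numerator: 2 * 34368 * 25 = 1718400
2DS/H = 1718400 / 13.0 = 132184.6
EOQ = sqrt(132184.6) = 363.6 units

363.6 units


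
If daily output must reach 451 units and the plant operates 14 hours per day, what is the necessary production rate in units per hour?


Formula: Production Rate = Daily Demand / Available Hours
Rate = 451 units/day / 14 hours/day
Rate = 32.2 units/hour

32.2 units/hour


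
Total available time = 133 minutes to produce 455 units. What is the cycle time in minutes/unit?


Formula: CT = Available Time / Number of Units
CT = 133 min / 455 units
CT = 0.29 min/unit

0.29 min/unit


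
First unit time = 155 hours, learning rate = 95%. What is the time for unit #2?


Formula: T_n = T_1 * (learning_rate)^(log2(n)) where learning_rate = rate/100
Doublings = log2(2) = 1
T_n = 155 * 0.95^1
T_n = 155 * 0.95 = 147.3 hours

147.3 hours


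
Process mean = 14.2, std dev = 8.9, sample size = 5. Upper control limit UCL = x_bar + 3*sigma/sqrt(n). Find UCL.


UCL = 14.2 + 3 * 8.9 / sqrt(5)

26.14


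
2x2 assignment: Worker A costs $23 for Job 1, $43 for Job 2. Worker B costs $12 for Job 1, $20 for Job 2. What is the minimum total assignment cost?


Option 1: A->1 + B->2 = $23 + $20 = $43
Option 2: A->2 + B->1 = $43 + $12 = $55
Min cost = min($43, $55) = $43

$43


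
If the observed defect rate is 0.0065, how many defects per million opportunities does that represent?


DPMO = defect_rate * 1000000 = 0.0065 * 1000000

6500


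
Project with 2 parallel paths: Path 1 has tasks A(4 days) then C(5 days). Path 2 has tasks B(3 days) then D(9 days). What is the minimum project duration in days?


Path 1 = 4 + 5 = 9 days
Path 2 = 3 + 9 = 12 days
Duration = max(9, 12) = 12 days

12 days


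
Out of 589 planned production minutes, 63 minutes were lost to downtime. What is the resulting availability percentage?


Formula: Availability = (Planned Time - Downtime) / Planned Time * 100
Uptime = 589 - 63 = 526 min
Availability = 526 / 589 * 100 = 89.3%

89.3%


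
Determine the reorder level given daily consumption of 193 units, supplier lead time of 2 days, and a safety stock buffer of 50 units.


Formula: ROP = (Daily Demand * Lead Time) + Safety Stock
Demand during lead time = 193 * 2 = 386 units
ROP = 386 + 50 = 436 units

436 units


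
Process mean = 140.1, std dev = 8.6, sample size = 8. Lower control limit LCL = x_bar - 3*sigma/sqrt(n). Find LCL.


LCL = 140.1 - 3 * 8.6 / sqrt(8)

130.98


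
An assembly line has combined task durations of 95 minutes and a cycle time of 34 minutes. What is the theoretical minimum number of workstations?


Formula: N_min = ceil(Sum of Task Times / Cycle Time)
N_min = ceil(95 min / 34 min) = ceil(2.7941)
N_min = 3 stations

3


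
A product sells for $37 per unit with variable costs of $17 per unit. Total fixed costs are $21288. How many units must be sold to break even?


Formula: BEQ = Fixed Costs / (Price - Variable Cost)
Contribution margin = $37 - $17 = $20/unit
BEQ = ceil($21288 / $20/unit) = ceil(1064.4) = 1065 units

1065 units


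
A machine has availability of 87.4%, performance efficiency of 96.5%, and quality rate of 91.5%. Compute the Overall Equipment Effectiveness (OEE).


Formula: OEE = Availability * Performance * Quality / 10000
A * P = 87.4% * 96.5% / 100 = 84.34%
OEE = 84.34% * 91.5% / 100 = 77.2%

77.2%


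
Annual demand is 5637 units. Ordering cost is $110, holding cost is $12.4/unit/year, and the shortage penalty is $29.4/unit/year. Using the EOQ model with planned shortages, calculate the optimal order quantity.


Formula: EOQ* = sqrt(2DS/H) * sqrt((H+P)/P)
Base EOQ = sqrt(2*5637*110/12.4) = 316.25 units
Correction = sqrt((12.4+29.4)/29.4) = 1.19238
EOQ* = 316.25 * 1.19238 = 377.1 units

377.1 units


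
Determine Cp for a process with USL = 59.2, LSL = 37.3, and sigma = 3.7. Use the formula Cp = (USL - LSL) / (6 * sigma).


Cp = (59.2 - 37.3) / (6 * 3.7)

0.99


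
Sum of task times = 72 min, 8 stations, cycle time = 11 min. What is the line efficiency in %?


Formula: Efficiency = Sum of Task Times / (N_stations * CT) * 100
Total station capacity = 8 stations * 11 min = 88 min
Efficiency = 72 / 88 * 100 = 81.8%

81.8%


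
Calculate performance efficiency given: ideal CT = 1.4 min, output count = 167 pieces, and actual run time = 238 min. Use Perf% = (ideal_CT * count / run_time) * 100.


Formula: Performance = (Ideal CT * Total Count) / Run Time * 100
Ideal output time = 1.4 * 167 = 233.8 min
Performance = 233.8 / 238 * 100 = 98.2%

98.2%


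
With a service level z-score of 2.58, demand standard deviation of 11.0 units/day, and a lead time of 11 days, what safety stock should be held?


Formula: SS = z * sigma_d * sqrt(LT)
sqrt(LT) = sqrt(11) = 3.3166
SS = 2.58 * 11.0 * 3.3166
SS = 94.1 units

94.1 units


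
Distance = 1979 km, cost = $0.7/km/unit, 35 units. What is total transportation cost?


TC = dist * cost * units = 1979 * 0.7 * 35 = $48485.50

$48485.50


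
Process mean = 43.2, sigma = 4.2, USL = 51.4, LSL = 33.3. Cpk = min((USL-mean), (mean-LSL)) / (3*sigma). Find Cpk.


Cpu = (51.4 - 43.2) / (3 * 4.2) = 0.65
Cpl = (43.2 - 33.3) / (3 * 4.2) = 0.79
Cpk = min(0.65, 0.79) = 0.65

0.65


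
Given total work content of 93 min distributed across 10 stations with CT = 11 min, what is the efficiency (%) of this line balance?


Formula: Efficiency = Sum of Task Times / (N_stations * CT) * 100
Total station capacity = 10 stations * 11 min = 110 min
Efficiency = 93 / 110 * 100 = 84.5%

84.5%


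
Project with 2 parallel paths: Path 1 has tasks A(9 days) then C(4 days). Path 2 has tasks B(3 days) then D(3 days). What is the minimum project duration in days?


Path 1 = 9 + 4 = 13 days
Path 2 = 3 + 3 = 6 days
Duration = max(13, 6) = 13 days

13 days


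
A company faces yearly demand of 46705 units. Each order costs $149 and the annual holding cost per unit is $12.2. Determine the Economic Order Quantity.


Formula: EOQ = sqrt(2 * D * S / H)
Numerator: 2 * 46705 * 149 = 13918090
2DS/H = 13918090 / 12.2 = 1140827.0
EOQ = sqrt(1140827.0) = 1068.1 units

1068.1 units


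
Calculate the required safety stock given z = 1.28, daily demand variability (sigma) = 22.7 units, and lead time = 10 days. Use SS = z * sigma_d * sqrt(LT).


Formula: SS = z * sigma_d * sqrt(LT)
sqrt(LT) = sqrt(10) = 3.1623
SS = 1.28 * 22.7 * 3.1623
SS = 91.9 units

91.9 units


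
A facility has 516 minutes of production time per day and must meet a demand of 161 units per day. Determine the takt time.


Formula: Takt Time = Available Production Time / Customer Demand
Takt = 516 min/day / 161 units/day
Takt = 3.2 min/unit

3.2 min/unit


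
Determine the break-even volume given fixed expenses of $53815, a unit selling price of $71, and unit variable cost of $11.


Formula: BEQ = Fixed Costs / (Price - Variable Cost)
Contribution margin = $71 - $11 = $60/unit
BEQ = ceil($53815 / $60/unit) = ceil(896.92) = 897 units

897 units


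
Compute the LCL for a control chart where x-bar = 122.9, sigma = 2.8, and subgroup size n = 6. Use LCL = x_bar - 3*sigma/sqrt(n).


LCL = 122.9 - 3 * 2.8 / sqrt(6)

119.47


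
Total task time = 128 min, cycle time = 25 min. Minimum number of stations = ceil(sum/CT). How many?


Formula: N_min = ceil(Sum of Task Times / Cycle Time)
N_min = ceil(128 min / 25 min) = ceil(5.12)
N_min = 6 stations

6


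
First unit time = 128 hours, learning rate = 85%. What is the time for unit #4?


Formula: T_n = T_1 * (learning_rate)^(log2(n)) where learning_rate = rate/100
Doublings = log2(4) = 2
T_n = 128 * 0.85^2
T_n = 128 * 0.7225 = 92.5 hours

92.5 hours


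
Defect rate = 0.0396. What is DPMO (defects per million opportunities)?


DPMO = defect_rate * 1000000 = 0.0396 * 1000000

39600


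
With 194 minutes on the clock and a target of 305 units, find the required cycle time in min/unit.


Formula: CT = Available Time / Number of Units
CT = 194 min / 305 units
CT = 0.64 min/unit

0.64 min/unit


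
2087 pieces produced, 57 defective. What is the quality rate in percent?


Formula: Quality Rate = Good Pieces / Total Pieces * 100
Good pieces = 2087 - 57 = 2030
QR = 2030 / 2087 * 100 = 97.3%

97.3%


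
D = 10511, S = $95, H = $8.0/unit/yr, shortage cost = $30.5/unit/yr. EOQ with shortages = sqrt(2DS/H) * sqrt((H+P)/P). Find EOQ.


Formula: EOQ* = sqrt(2DS/H) * sqrt((H+P)/P)
Base EOQ = sqrt(2*10511*95/8.0) = 499.64 units
Correction = sqrt((8.0+30.5)/30.5) = 1.12352
EOQ* = 499.64 * 1.12352 = 561.4 units

561.4 units


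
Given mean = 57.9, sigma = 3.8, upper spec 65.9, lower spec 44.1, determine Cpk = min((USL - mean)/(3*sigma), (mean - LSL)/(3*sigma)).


Cpu = (65.9 - 57.9) / (3 * 3.8) = 0.7
Cpl = (57.9 - 44.1) / (3 * 3.8) = 1.21
Cpk = min(0.7, 1.21) = 0.7

0.7


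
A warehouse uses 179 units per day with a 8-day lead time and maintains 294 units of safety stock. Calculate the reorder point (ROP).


Formula: ROP = (Daily Demand * Lead Time) + Safety Stock
Demand during lead time = 179 * 8 = 1432 units
ROP = 1432 + 294 = 1726 units

1726 units


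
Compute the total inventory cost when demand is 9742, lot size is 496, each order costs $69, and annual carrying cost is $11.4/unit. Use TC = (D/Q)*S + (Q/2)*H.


TC = 9742/496 * 69 + 496/2 * 11.4

$4182.44


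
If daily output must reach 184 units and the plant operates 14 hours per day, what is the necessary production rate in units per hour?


Formula: Production Rate = Daily Demand / Available Hours
Rate = 184 units/day / 14 hours/day
Rate = 13.1 units/hour

13.1 units/hour


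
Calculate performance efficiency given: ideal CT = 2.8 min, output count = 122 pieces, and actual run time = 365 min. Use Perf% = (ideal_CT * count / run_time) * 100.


Formula: Performance = (Ideal CT * Total Count) / Run Time * 100
Ideal output time = 2.8 * 122 = 341.6 min
Performance = 341.6 / 365 * 100 = 93.6%

93.6%


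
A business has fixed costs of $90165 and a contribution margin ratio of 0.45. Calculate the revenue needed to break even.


Formula: BER = Fixed Costs / Contribution Margin Ratio
BER = $90165 / 0.45
BER = $200366.67 (to the nearest cent)

$200366.67


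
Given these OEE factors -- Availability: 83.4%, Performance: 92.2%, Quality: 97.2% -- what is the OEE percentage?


Formula: OEE = Availability * Performance * Quality / 10000
A * P = 83.4% * 92.2% / 100 = 76.89%
OEE = 76.89% * 97.2% / 100 = 74.7%

74.7%


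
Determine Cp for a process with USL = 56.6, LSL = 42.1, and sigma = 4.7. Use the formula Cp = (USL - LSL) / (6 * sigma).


Cp = (56.6 - 42.1) / (6 * 4.7)

0.51


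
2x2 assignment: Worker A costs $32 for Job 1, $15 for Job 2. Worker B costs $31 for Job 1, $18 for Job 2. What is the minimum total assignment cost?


Option 1: A->1 + B->2 = $32 + $18 = $50
Option 2: A->2 + B->1 = $15 + $31 = $46
Min cost = min($50, $46) = $46

$46


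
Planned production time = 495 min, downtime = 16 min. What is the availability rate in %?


Formula: Availability = (Planned Time - Downtime) / Planned Time * 100
Uptime = 495 - 16 = 479 min
Availability = 479 / 495 * 100 = 96.8%

96.8%


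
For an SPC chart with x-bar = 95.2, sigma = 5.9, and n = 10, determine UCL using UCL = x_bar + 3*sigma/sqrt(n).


UCL = 95.2 + 3 * 5.9 / sqrt(10)

100.8


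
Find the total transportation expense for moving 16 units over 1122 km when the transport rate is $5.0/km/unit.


TC = dist * cost * units = 1122 * 5.0 * 16 = $89760.00

$89760.00


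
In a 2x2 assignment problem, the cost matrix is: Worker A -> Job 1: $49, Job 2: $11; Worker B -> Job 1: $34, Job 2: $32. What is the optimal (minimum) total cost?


Option 1: A->1 + B->2 = $49 + $32 = $81
Option 2: A->2 + B->1 = $11 + $34 = $45
Min cost = min($81, $45) = $45

$45


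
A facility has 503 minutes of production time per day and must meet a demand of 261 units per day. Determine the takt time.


Formula: Takt Time = Available Production Time / Customer Demand
Takt = 503 min/day / 261 units/day
Takt = 1.93 min/unit

1.93 min/unit


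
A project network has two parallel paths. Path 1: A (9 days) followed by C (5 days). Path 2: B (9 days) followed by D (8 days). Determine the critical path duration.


Path 1 = 9 + 5 = 14 days
Path 2 = 9 + 8 = 17 days
Duration = max(14, 17) = 17 days

17 days


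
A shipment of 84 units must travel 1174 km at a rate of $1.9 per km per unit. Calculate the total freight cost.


TC = dist * cost * units = 1174 * 1.9 * 84 = $187370.40

$187370.40


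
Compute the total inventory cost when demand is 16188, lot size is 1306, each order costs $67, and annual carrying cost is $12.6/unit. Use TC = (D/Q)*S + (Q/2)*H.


TC = 16188/1306 * 67 + 1306/2 * 12.6

$9058.27


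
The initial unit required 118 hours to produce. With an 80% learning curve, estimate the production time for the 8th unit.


Formula: T_n = T_1 * (learning_rate)^(log2(n)) where learning_rate = rate/100
Doublings = log2(8) = 3
T_n = 118 * 0.8^3
T_n = 118 * 0.512 = 60.4 hours

60.4 hours


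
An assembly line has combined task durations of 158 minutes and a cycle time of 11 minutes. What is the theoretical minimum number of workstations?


Formula: N_min = ceil(Sum of Task Times / Cycle Time)
N_min = ceil(158 min / 11 min) = ceil(14.3636)
N_min = 15 stations

15


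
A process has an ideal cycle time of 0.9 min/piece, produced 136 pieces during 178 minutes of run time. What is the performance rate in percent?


Formula: Performance = (Ideal CT * Total Count) / Run Time * 100
Ideal output time = 0.9 * 136 = 122.4 min
Performance = 122.4 / 178 * 100 = 68.8%

68.8%


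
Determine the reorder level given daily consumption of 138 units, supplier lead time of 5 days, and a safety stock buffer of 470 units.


Formula: ROP = (Daily Demand * Lead Time) + Safety Stock
Demand during lead time = 138 * 5 = 690 units
ROP = 690 + 470 = 1160 units

1160 units


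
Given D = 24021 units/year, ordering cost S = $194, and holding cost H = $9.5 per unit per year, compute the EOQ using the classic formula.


Formula: EOQ = sqrt(2 * D * S / H)
Numerator: 2 * 24021 * 194 = 9320148
2DS/H = 9320148 / 9.5 = 981068.2
EOQ = sqrt(981068.2) = 990.5 units

990.5 units


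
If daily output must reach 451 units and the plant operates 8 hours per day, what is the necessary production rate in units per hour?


Formula: Production Rate = Daily Demand / Available Hours
Rate = 451 units/day / 8 hours/day
Rate = 56.4 units/hour

56.4 units/hour


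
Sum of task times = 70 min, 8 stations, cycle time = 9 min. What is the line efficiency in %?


Formula: Efficiency = Sum of Task Times / (N_stations * CT) * 100
Total station capacity = 8 stations * 9 min = 72 min
Efficiency = 70 / 72 * 100 = 97.2%

97.2%


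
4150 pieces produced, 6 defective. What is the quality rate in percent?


Formula: Quality Rate = Good Pieces / Total Pieces * 100
Good pieces = 4150 - 6 = 4144
QR = 4144 / 4150 * 100 = 99.9%

99.9%


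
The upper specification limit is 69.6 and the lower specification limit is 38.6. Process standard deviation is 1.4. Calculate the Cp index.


Cp = (69.6 - 38.6) / (6 * 1.4)

3.69


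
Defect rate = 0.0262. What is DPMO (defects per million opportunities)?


DPMO = defect_rate * 1000000 = 0.0262 * 1000000

26200


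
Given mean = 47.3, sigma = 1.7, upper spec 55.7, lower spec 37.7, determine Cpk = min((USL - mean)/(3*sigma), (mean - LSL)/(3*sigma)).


Cpu = (55.7 - 47.3) / (3 * 1.7) = 1.65
Cpl = (47.3 - 37.7) / (3 * 1.7) = 1.88
Cpk = min(1.65, 1.88) = 1.65

1.65


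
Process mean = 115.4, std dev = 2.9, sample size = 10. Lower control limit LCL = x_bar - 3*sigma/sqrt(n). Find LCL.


LCL = 115.4 - 3 * 2.9 / sqrt(10)

112.65


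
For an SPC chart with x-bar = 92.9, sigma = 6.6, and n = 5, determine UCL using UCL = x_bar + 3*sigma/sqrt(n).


UCL = 92.9 + 3 * 6.6 / sqrt(5)

101.75


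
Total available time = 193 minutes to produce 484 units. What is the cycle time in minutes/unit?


Formula: CT = Available Time / Number of Units
CT = 193 min / 484 units
CT = 0.4 min/unit

0.4 min/unit


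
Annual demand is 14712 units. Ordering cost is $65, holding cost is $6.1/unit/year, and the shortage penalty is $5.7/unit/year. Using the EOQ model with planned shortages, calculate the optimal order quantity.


Formula: EOQ* = sqrt(2DS/H) * sqrt((H+P)/P)
Base EOQ = sqrt(2*14712*65/6.1) = 559.94 units
Correction = sqrt((6.1+5.7)/5.7) = 1.43881
EOQ* = 559.94 * 1.43881 = 805.6 units

805.6 units


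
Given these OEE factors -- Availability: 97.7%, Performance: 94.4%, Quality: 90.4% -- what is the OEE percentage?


Formula: OEE = Availability * Performance * Quality / 10000
A * P = 97.7% * 94.4% / 100 = 92.23%
OEE = 92.23% * 90.4% / 100 = 83.4%

83.4%


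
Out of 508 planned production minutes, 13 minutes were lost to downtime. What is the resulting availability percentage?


Formula: Availability = (Planned Time - Downtime) / Planned Time * 100
Uptime = 508 - 13 = 495 min
Availability = 495 / 508 * 100 = 97.4%

97.4%


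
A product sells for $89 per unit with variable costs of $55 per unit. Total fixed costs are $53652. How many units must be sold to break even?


Formula: BEQ = Fixed Costs / (Price - Variable Cost)
Contribution margin = $89 - $55 = $34/unit
BEQ = ceil($53652 / $34/unit) = ceil(1578.0) = 1578 units

1578 units


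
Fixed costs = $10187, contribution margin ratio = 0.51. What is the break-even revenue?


Formula: BER = Fixed Costs / Contribution Margin Ratio
BER = $10187 / 0.51
BER = $19974.51 (to the nearest cent)

$19974.51


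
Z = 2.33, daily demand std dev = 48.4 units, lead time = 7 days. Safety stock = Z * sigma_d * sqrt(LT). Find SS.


Formula: SS = z * sigma_d * sqrt(LT)
sqrt(LT) = sqrt(7) = 2.6458
SS = 2.33 * 48.4 * 2.6458
SS = 298.4 units

298.4 units


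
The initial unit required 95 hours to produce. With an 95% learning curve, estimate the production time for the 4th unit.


Formula: T_n = T_1 * (learning_rate)^(log2(n)) where learning_rate = rate/100
Doublings = log2(4) = 2
T_n = 95 * 0.95^2
T_n = 95 * 0.9025 = 85.7 hours

85.7 hours


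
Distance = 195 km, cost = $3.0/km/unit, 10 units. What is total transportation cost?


TC = dist * cost * units = 195 * 3.0 * 10 = $5850.00

$5850.00


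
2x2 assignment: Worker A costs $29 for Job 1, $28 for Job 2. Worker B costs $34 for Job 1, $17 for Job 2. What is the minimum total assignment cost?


Option 1: A->1 + B->2 = $29 + $17 = $46
Option 2: A->2 + B->1 = $28 + $34 = $62
Min cost = min($46, $62) = $46

$46


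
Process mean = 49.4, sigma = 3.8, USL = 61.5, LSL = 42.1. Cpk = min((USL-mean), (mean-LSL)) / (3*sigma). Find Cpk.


Cpu = (61.5 - 49.4) / (3 * 3.8) = 1.06
Cpl = (49.4 - 42.1) / (3 * 3.8) = 0.64
Cpk = min(1.06, 0.64) = 0.64

0.64


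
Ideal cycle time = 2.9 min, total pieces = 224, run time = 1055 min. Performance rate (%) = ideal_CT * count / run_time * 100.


Formula: Performance = (Ideal CT * Total Count) / Run Time * 100
Ideal output time = 2.9 * 224 = 649.6 min
Performance = 649.6 / 1055 * 100 = 61.6%

61.6%


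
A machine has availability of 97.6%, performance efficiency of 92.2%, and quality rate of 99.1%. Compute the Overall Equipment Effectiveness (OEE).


Formula: OEE = Availability * Performance * Quality / 10000
A * P = 97.6% * 92.2% / 100 = 89.99%
OEE = 89.99% * 99.1% / 100 = 89.2%

89.2%


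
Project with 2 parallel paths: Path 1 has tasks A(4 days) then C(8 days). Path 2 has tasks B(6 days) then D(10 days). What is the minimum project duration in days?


Path 1 = 4 + 8 = 12 days
Path 2 = 6 + 10 = 16 days
Duration = max(12, 16) = 16 days

16 days


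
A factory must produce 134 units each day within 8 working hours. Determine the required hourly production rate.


Formula: Production Rate = Daily Demand / Available Hours
Rate = 134 units/day / 8 hours/day
Rate = 16.8 units/hour

16.8 units/hour


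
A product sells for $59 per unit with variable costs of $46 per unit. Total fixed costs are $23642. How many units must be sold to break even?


Formula: BEQ = Fixed Costs / (Price - Variable Cost)
Contribution margin = $59 - $46 = $13/unit
BEQ = ceil($23642 / $13/unit) = ceil(1818.62) = 1819 units

1819 units


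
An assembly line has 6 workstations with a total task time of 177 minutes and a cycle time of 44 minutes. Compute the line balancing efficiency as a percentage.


Formula: Efficiency = Sum of Task Times / (N_stations * CT) * 100
Total station capacity = 6 stations * 44 min = 264 min
Efficiency = 177 / 264 * 100 = 67.0%

67.0%


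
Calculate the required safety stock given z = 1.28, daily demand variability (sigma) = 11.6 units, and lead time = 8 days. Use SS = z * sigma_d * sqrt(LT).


Formula: SS = z * sigma_d * sqrt(LT)
sqrt(LT) = sqrt(8) = 2.8284
SS = 1.28 * 11.6 * 2.8284
SS = 42.0 units

42.0 units


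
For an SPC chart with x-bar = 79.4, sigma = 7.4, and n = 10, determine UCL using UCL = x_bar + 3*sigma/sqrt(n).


UCL = 79.4 + 3 * 7.4 / sqrt(10)

86.42


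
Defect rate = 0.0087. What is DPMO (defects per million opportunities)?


DPMO = defect_rate * 1000000 = 0.0087 * 1000000

8700


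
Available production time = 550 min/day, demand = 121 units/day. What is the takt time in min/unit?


Formula: Takt Time = Available Production Time / Customer Demand
Takt = 550 min/day / 121 units/day
Takt = 4.55 min/unit

4.55 min/unit


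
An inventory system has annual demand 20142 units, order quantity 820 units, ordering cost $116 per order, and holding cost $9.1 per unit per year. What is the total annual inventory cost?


TC = 20142/820 * 116 + 820/2 * 9.1

$6580.36
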